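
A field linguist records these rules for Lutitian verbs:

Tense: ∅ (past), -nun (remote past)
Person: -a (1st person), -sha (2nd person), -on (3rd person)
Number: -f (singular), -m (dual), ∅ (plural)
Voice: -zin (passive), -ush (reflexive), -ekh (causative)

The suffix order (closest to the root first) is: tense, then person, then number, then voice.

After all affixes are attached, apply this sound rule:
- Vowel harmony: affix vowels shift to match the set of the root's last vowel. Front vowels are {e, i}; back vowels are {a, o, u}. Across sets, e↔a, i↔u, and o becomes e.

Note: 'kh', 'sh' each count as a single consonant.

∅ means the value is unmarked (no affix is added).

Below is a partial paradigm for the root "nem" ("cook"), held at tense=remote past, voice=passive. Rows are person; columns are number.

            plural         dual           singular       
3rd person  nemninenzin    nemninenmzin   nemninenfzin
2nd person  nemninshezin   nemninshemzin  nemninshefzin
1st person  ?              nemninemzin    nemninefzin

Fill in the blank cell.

nemninezin

Attach tense remote past -nun → nemnun.
Attach person 1st person -a → nemnuna.
number = plural: zero marking, form stays nemnuna.
Attach voice passive -zin → nemnunazin.
Apply vowel harmony: nemnunazin → nemninezin.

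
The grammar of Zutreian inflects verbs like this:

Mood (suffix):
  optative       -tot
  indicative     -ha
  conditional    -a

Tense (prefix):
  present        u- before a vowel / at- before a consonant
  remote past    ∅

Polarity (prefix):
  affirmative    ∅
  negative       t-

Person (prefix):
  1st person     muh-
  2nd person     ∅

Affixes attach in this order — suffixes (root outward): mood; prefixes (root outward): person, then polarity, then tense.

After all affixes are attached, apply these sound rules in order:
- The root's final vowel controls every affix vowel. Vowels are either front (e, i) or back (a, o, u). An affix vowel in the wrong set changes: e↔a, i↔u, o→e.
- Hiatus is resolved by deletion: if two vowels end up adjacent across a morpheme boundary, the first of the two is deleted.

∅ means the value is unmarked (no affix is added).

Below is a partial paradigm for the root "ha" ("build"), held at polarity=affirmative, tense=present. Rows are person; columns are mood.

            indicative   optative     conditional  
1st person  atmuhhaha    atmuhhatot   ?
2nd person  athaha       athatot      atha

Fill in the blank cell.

atmuhha

Attach mood conditional -a → haa.
Attach person 1st person muh- → muhhaa.
polarity = affirmative: zero marking, form stays muhhaa.
Attach tense present at- (before consonant 'm') → atmuhhaa.
Vowel harmony: no change.
Apply vowel deletion: atmuhhaa → atmuhha.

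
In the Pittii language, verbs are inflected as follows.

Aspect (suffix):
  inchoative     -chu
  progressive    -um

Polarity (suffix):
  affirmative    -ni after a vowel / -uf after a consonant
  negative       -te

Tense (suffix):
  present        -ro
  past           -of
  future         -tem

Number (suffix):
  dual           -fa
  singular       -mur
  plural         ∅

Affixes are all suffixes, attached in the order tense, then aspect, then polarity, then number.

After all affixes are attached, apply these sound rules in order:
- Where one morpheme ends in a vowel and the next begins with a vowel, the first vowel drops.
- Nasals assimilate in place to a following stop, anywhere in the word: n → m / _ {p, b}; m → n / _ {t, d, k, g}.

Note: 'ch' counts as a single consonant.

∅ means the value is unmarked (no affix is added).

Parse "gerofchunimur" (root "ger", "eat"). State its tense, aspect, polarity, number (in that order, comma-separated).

Segment: ger-of-chu-ni-mur.
tense: -of → past.
aspect: -chu → inchoative.
polarity: -ni/uf → affirmative.
number: -mur → singular.

past, inchoative, affirmative, singular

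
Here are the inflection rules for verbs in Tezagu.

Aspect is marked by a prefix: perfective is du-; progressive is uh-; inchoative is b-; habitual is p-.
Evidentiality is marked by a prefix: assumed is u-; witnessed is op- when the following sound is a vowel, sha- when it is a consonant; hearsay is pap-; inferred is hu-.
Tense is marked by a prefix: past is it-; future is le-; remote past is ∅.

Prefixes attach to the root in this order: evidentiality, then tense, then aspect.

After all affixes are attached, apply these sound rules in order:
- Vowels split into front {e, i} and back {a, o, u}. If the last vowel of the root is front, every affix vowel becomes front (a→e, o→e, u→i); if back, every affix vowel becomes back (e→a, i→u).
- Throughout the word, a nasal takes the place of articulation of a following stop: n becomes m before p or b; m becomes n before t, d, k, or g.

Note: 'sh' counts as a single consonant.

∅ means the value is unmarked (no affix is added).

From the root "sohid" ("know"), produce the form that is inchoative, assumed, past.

bitisohid

Attach evidentiality assumed u- → usohid.
Attach tense past it- → itusohid.
Attach aspect inchoative b- → bitusohid.
Apply vowel harmony: bitusohid → bitisohid.
Nasal assimilation: no change.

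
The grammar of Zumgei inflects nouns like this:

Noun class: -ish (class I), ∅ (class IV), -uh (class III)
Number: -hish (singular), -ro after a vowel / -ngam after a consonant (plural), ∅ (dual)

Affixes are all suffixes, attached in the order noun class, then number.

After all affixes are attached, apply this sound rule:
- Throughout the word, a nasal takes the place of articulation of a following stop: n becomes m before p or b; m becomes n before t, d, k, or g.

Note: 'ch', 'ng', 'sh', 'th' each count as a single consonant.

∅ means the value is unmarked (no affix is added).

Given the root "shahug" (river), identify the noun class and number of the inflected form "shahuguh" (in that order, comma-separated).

Segment: shahug-uh.
noun class: -uh → class III.
number: ∅ → dual.

class III, dual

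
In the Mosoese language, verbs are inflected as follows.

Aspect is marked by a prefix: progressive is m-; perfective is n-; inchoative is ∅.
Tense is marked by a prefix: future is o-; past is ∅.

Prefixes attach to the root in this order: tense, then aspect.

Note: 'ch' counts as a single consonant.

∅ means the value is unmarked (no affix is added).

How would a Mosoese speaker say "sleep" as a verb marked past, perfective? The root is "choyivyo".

tense = past: zero marking, form stays choyivyo.
Attach aspect perfective n- → nchoyivyo.

nchoyivyo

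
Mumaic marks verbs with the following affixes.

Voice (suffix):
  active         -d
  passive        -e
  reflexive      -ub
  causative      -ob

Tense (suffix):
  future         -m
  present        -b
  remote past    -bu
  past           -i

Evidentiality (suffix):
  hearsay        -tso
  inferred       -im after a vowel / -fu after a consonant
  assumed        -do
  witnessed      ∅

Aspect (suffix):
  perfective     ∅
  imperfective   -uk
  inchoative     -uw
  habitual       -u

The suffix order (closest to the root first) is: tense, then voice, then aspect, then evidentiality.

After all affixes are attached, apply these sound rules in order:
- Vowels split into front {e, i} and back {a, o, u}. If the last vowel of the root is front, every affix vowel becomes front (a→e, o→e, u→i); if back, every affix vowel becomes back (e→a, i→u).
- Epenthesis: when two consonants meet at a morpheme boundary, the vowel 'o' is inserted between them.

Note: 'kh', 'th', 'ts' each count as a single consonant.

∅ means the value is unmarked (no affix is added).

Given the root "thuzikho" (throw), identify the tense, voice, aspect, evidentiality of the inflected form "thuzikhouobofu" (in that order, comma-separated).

Segment: thuzikho-i-ob-fu.
tense: -i → past.
voice: -ob → causative.
aspect: ∅ → perfective.
evidentiality: -im/fu → inferred.

past, causative, perfective, inferred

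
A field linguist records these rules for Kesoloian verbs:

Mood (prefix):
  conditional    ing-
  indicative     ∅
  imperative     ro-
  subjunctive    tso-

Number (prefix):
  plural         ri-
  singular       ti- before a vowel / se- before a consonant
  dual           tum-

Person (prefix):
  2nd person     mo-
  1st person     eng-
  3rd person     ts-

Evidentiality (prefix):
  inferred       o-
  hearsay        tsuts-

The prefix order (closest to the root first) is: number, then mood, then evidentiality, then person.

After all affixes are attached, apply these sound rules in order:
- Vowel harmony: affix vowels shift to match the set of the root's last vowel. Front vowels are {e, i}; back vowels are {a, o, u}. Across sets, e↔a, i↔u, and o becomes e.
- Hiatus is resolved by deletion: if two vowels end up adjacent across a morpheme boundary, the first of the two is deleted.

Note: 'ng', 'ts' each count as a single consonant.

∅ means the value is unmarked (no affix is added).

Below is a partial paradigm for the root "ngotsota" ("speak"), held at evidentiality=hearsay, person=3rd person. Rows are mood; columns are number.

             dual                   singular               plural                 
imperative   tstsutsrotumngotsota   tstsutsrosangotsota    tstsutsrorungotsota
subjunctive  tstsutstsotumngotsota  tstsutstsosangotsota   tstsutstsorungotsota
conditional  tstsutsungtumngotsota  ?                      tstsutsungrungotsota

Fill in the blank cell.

tstsutsungsangotsota

Attach number singular se- (before consonant 'ng') → sengotsota.
Attach mood conditional ing- → ingsengotsota.
Attach evidentiality hearsay tsuts- → tsutsingsengotsota.
Attach person 3rd person ts- → tstsutsingsengotsota.
Apply vowel harmony: tstsutsingsengotsota → tstsutsungsangotsota.
Vowel deletion: no change.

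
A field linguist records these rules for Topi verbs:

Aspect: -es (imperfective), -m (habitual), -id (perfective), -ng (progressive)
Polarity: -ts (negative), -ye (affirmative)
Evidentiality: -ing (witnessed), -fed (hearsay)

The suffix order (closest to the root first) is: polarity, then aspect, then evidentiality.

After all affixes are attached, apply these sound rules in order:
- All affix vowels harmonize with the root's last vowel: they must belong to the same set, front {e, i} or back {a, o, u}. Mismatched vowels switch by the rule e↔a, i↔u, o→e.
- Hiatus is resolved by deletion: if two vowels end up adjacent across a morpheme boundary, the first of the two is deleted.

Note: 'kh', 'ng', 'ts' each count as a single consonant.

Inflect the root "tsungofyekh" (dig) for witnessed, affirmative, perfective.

tsungofyekhyiding

Attach polarity affirmative -ye → tsungofyekhye.
Attach aspect perfective -id → tsungofyekhyeid.
Attach evidentiality witnessed -ing → tsungofyekhyeiding.
Vowel harmony: no change.
Apply vowel deletion: tsungofyekhyeiding → tsungofyekhyiding.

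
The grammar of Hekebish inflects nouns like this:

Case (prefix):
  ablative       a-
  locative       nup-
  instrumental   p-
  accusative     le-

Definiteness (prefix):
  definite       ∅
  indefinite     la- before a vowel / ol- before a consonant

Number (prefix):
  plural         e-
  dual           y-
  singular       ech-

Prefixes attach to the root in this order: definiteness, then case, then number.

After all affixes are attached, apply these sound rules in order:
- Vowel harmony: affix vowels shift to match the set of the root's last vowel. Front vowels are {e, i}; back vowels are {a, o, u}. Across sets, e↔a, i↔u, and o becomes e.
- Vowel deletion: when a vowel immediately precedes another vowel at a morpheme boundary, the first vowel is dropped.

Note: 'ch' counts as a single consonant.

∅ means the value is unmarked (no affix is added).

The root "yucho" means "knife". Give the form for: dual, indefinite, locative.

ynupolyucho

Attach definiteness indefinite ol- (before consonant 'y') → olyucho.
Attach case locative nup- → nupolyucho.
Attach number dual y- → ynupolyucho.
Vowel harmony: no change.
Vowel deletion: no change.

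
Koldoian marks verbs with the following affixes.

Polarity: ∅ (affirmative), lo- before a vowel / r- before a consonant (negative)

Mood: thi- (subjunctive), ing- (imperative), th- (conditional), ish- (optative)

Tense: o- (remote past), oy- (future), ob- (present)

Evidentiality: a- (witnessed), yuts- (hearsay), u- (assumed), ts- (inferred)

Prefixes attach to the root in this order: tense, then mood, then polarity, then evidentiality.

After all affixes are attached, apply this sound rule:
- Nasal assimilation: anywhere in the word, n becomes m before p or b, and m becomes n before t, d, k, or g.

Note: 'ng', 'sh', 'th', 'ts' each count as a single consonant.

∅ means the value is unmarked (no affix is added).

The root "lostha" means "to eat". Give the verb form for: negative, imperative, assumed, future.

uloingoylostha

Attach tense future oy- → oylostha.
Attach mood imperative ing- → ingoylostha.
Attach polarity negative lo- (before vowel 'i') → loingoylostha.
Attach evidentiality assumed u- → uloingoylostha.
Nasal assimilation: no change.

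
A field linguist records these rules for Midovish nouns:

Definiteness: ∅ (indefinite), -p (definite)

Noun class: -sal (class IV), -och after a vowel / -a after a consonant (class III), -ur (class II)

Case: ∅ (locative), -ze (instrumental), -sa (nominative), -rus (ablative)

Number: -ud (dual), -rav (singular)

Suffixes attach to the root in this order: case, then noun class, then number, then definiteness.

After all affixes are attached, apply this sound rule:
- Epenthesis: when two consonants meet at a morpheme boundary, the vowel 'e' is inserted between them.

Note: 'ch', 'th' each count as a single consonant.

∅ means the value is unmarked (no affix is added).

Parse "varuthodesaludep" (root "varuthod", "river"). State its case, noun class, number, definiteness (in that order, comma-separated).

locative, class IV, dual, definite

Segment: varuthod-sal-ud-p.
case: ∅ → locative.
noun class: -sal → class IV.
number: -ud → dual.
definiteness: -p → definite.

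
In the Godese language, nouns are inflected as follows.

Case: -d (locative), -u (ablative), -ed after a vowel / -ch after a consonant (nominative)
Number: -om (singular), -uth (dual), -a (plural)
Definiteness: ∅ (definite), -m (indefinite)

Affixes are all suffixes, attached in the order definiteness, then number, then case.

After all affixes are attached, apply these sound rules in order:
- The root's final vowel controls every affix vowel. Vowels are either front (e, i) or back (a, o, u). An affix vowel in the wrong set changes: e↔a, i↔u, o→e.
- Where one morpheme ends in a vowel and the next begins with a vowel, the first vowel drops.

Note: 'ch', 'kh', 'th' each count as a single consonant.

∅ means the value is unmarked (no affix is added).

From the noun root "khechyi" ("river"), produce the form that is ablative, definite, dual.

khechyithi

definiteness = definite: zero marking, form stays khechyi.
Attach number dual -uth → khechyiuth.
Attach case ablative -u → khechyiuthu.
Apply vowel harmony: khechyiuthu → khechyiithi.
Apply vowel deletion: khechyiithi → khechyithi.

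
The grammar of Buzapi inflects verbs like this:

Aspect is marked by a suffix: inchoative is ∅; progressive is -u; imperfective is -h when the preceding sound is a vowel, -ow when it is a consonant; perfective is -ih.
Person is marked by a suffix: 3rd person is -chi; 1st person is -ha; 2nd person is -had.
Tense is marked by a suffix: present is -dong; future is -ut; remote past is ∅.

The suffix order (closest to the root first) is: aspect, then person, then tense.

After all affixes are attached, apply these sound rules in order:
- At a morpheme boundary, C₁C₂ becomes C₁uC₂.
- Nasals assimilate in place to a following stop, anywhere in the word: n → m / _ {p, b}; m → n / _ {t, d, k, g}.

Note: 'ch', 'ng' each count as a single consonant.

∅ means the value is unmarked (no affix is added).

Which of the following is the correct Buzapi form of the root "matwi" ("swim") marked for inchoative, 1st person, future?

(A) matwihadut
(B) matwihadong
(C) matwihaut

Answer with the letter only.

aspect = inchoative: zero marking, form stays matwi.
Attach person 1st person -ha → matwiha.
Attach tense future -ut → matwihaut.
Epenthesis: no change.
Nasal assimilation: no change.
So the correct form is matwihaut, option (C).
(B) matwihadong is wrong: it uses present instead of future for tense.
(A) matwihadut is wrong: it uses 2nd person instead of 1st person for person.

C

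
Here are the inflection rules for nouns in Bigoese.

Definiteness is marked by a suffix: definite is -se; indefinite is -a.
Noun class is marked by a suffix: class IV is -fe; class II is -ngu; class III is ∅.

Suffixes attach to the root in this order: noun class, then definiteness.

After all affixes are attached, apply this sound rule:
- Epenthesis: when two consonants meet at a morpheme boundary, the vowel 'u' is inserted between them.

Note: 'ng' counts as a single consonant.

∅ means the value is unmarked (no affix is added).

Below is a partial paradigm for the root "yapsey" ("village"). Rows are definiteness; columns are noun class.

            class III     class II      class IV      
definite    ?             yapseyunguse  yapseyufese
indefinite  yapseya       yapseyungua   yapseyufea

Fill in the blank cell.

yapseyuse

noun class = class III: zero marking, form stays yapsey.
Attach definiteness definite -se → yapseyse.
Apply epenthesis: yapseyse → yapseyuse.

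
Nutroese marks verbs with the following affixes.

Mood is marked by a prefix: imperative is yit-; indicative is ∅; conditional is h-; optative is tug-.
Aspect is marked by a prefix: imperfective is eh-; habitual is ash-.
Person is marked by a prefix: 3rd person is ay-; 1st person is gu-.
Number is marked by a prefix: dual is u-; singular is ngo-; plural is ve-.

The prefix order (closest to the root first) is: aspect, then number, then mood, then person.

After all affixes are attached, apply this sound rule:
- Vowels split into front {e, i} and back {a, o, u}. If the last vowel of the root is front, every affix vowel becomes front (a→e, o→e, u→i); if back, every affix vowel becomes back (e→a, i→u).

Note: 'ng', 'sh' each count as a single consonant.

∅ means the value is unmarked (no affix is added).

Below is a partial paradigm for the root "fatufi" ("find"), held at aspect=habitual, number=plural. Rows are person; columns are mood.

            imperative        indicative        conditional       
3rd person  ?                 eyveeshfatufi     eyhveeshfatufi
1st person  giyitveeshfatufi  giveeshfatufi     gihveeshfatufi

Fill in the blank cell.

Attach aspect habitual ash- → ashfatufi.
Attach number plural ve- → veashfatufi.
Attach mood imperative yit- → yitveashfatufi.
Attach person 3rd person ay- → ayyitveashfatufi.
Apply vowel harmony: ayyitveashfatufi → eyyitveeshfatufi.

eyyitveeshfatufi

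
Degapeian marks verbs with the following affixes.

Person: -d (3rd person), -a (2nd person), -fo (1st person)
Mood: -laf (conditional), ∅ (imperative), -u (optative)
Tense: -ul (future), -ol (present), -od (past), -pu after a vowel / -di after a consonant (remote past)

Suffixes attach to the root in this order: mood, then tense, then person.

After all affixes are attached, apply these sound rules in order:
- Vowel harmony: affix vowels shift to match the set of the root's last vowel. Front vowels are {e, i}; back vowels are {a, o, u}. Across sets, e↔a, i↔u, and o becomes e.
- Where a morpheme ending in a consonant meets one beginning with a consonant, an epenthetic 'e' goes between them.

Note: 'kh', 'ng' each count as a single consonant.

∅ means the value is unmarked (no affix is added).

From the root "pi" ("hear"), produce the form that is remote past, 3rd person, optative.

Attach mood optative -u → piu.
Attach tense remote past -pu (after vowel 'u') → piupu.
Attach person 3rd person -d → piupud.
Apply vowel harmony: piupud → piipid.
Epenthesis: no change.

piipid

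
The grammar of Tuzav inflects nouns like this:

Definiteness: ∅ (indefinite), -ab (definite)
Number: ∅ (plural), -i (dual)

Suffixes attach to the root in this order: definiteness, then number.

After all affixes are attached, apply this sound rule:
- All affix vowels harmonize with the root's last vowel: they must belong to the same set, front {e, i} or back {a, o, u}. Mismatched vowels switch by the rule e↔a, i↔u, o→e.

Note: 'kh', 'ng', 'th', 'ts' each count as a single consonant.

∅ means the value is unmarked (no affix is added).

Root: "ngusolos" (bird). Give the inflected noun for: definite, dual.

ngusolosabu

Attach definiteness definite -ab → ngusolosab.
Attach number dual -i → ngusolosabi.
Apply vowel harmony: ngusolosabi → ngusolosabu.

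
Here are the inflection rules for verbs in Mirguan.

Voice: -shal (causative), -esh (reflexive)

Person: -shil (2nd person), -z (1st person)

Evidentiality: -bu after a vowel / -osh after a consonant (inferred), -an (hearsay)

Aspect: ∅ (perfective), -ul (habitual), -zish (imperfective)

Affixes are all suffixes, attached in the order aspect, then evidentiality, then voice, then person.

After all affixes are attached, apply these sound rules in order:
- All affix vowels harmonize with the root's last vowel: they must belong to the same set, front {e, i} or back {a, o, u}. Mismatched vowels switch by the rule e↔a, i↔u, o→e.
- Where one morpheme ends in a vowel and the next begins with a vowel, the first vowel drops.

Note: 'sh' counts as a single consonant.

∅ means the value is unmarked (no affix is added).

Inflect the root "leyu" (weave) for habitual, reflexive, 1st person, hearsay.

leyulanashz

Attach aspect habitual -ul → leyuul.
Attach evidentiality hearsay -an → leyuulan.
Attach voice reflexive -esh → leyuulanesh.
Attach person 1st person -z → leyuulaneshz.
Apply vowel harmony: leyuulaneshz → leyuulanashz.
Apply vowel deletion: leyuulanashz → leyulanashz.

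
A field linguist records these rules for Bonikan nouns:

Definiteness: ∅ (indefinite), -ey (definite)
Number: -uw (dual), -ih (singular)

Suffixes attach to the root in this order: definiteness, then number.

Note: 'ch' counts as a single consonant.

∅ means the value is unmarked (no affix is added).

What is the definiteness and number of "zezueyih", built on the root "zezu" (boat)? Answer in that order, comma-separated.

definite, singular

Segment: zezu-ey-ih.
definiteness: -ey → definite.
number: -ih → singular.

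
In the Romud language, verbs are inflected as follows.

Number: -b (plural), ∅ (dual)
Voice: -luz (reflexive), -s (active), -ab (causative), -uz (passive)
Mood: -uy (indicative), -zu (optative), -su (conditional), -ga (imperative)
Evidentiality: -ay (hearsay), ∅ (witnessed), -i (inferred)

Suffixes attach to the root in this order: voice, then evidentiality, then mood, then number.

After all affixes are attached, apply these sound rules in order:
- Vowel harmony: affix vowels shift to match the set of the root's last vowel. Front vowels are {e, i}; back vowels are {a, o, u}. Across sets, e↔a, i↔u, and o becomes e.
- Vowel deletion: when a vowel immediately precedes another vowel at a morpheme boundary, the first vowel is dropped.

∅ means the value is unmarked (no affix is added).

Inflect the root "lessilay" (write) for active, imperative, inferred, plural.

Attach voice active -s → lessilays.
Attach evidentiality inferred -i → lessilaysi.
Attach mood imperative -ga → lessilaysiga.
Attach number plural -b → lessilaysigab.
Apply vowel harmony: lessilaysigab → lessilaysugab.
Vowel deletion: no change.

lessilaysugab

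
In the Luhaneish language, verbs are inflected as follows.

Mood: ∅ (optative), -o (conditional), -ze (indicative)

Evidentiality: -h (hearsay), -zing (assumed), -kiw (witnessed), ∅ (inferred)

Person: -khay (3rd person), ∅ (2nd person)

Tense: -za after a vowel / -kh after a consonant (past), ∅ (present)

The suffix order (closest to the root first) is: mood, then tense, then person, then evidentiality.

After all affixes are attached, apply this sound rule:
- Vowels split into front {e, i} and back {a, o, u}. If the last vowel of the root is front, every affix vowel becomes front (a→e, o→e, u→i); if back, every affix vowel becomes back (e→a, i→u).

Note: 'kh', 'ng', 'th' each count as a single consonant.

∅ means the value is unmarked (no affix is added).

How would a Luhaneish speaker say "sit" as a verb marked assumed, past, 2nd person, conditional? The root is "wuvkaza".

Attach mood conditional -o → wuvkazao.
Attach tense past -za (after vowel 'o') → wuvkazaoza.
person = 2nd person: zero marking, form stays wuvkazaoza.
Attach evidentiality assumed -zing → wuvkazaozazing.
Apply vowel harmony: wuvkazaozazing → wuvkazaozazung.

wuvkazaozazung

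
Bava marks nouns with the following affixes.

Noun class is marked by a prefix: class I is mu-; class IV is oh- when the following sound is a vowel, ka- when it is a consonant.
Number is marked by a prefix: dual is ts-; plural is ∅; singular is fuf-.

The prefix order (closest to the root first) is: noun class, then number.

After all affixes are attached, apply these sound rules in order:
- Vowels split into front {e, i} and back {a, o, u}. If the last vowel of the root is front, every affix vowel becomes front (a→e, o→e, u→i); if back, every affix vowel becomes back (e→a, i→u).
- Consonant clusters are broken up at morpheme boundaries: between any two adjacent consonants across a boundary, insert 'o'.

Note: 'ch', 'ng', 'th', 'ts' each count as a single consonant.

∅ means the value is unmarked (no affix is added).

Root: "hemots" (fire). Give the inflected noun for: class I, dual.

tsomuhemots

Attach noun class class I mu- → muhemots.
Attach number dual ts- → tsmuhemots.
Vowel harmony: no change.
Apply epenthesis: tsmuhemots → tsomuhemots.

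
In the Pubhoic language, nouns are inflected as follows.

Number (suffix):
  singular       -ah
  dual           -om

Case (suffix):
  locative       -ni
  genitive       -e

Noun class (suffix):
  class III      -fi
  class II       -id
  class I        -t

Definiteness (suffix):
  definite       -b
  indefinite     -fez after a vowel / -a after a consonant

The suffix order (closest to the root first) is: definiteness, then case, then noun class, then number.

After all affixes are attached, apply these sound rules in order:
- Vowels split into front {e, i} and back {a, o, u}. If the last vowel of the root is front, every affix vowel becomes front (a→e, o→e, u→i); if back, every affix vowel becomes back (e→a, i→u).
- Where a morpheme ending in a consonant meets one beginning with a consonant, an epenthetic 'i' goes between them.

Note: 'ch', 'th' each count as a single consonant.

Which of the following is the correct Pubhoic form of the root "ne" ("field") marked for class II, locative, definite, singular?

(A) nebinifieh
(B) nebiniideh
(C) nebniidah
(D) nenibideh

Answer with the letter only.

Attach definiteness definite -b → neb.
Attach case locative -ni → nebni.
Attach noun class class II -id → nebniid.
Attach number singular -ah → nebniidah.
Apply vowel harmony: nebniidah → nebniideh.
Apply epenthesis: nebniideh → nebiniideh.
So the correct form is nebiniideh, option (B).
(A) nebinifieh is wrong: it uses class III instead of class II for noun class.
(D) nenibideh is wrong: it has the affixes in the wrong order.
(C) nebniidah is wrong: it fails to apply the sound rule(s).

B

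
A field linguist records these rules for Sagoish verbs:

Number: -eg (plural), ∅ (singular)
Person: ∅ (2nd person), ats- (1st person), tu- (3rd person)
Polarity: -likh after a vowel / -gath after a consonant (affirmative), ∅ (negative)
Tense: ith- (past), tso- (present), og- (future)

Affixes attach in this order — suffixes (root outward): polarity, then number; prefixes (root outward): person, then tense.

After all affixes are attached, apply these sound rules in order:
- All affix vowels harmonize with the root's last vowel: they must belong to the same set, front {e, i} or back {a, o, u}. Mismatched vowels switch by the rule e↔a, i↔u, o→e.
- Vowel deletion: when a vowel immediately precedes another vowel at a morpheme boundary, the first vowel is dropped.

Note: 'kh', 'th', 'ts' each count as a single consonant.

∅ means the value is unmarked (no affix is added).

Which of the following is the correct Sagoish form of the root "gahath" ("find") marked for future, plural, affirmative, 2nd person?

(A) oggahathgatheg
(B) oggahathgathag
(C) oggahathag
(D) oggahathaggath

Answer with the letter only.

B

person = 2nd person: zero marking, form stays gahath.
Attach polarity affirmative -gath (after consonant 'th') → gahathgath.
Attach number plural -eg → gahathgatheg.
Attach tense future og- → oggahathgatheg.
Apply vowel harmony: oggahathgatheg → oggahathgathag.
Vowel deletion: no change.
So the correct form is oggahathgathag, option (B).
(C) oggahathag is wrong: it uses negative instead of affirmative for polarity.
(D) oggahathaggath is wrong: it has the affixes in the wrong order.
(A) oggahathgatheg is wrong: it fails to apply the sound rule(s).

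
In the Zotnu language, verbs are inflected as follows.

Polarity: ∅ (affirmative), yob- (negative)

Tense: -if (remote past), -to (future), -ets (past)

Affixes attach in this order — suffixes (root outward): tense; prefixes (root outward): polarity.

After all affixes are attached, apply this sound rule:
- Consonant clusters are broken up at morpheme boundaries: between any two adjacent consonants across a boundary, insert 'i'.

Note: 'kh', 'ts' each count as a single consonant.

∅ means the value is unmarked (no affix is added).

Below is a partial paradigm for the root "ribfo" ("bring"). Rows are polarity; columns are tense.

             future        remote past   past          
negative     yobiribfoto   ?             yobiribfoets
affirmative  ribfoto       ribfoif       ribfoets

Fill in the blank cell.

Attach polarity negative yob- → yobribfo.
Attach tense remote past -if → yobribfoif.
Apply epenthesis: yobribfoif → yobiribfoif.

yobiribfoif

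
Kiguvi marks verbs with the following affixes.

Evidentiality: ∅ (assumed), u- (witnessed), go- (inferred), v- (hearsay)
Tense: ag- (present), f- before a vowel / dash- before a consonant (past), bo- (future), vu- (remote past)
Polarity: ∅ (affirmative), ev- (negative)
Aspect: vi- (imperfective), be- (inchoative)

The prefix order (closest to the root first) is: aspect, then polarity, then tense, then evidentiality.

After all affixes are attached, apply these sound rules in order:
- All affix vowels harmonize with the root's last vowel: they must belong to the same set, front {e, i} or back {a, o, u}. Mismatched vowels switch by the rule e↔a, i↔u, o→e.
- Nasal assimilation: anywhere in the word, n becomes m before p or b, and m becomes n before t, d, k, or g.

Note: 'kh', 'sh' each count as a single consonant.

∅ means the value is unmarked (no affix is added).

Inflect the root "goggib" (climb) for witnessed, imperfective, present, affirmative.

Attach aspect imperfective vi- → vigoggib.
polarity = affirmative: zero marking, form stays vigoggib.
Attach tense present ag- → agvigoggib.
Attach evidentiality witnessed u- → uagvigoggib.
Apply vowel harmony: uagvigoggib → iegvigoggib.
Nasal assimilation: no change.

iegvigoggib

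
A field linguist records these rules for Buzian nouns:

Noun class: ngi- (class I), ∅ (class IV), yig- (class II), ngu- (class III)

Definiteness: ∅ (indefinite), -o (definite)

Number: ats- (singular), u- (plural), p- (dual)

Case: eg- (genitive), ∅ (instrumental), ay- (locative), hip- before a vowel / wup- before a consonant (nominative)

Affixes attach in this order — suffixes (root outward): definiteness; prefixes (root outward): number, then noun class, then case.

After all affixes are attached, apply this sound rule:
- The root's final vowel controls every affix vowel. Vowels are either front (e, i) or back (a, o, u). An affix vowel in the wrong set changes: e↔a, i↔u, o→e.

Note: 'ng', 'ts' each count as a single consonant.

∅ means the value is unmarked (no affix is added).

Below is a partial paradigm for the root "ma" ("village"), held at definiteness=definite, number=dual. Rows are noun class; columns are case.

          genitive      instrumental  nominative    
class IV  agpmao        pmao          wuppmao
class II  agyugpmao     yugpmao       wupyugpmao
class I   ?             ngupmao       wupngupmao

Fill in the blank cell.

Attach definiteness definite -o → mao.
Attach number dual p- → pmao.
Attach noun class class I ngi- → ngipmao.
Attach case genitive eg- → egngipmao.
Apply vowel harmony: egngipmao → agngupmao.

agngupmao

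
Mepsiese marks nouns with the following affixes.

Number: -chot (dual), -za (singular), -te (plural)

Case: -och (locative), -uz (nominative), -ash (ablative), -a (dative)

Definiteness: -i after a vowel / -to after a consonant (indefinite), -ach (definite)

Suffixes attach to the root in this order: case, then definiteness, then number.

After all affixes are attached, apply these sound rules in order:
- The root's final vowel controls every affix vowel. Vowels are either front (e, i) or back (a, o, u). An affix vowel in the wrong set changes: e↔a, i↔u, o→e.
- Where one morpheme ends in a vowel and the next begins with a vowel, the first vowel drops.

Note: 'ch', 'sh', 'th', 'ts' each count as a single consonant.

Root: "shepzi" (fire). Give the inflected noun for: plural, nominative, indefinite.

shepziztete

Attach case nominative -uz → shepziuz.
Attach definiteness indefinite -to (after consonant 'z') → shepziuzto.
Attach number plural -te → shepziuztote.
Apply vowel harmony: shepziuztote → shepziiztete.
Apply vowel deletion: shepziiztete → shepziztete.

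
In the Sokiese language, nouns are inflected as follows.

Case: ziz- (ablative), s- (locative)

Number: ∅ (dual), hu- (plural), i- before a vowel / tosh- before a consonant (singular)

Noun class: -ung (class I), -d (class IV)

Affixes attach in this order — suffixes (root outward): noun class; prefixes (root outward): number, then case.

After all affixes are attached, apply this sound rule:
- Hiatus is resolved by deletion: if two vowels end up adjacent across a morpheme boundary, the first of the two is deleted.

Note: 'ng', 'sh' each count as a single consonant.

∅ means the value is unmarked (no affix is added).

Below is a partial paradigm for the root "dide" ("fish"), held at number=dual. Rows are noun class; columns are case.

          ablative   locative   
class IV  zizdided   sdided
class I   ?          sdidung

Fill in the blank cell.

zizdidung

number = dual: zero marking, form stays dide.
Attach noun class class I -ung → dideung.
Attach case ablative ziz- → zizdideung.
Apply vowel deletion: zizdideung → zizdidung.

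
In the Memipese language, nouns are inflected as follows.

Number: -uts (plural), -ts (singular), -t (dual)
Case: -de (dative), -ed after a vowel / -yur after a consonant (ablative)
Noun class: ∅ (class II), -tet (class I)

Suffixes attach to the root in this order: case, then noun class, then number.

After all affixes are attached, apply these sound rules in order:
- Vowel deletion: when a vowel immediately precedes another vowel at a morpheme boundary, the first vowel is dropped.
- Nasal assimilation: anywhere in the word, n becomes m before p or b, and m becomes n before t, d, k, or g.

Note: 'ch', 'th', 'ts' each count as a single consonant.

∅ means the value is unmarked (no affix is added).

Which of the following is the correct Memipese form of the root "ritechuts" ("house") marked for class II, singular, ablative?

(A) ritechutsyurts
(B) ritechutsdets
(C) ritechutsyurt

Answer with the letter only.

A

Attach case ablative -yur (after consonant 'ts') → ritechutsyur.
noun class = class II: zero marking, form stays ritechutsyur.
Attach number singular -ts → ritechutsyurts.
Vowel deletion: no change.
Nasal assimilation: no change.
So the correct form is ritechutsyurts, option (A).
(C) ritechutsyurt is wrong: it uses dual instead of singular for number.
(B) ritechutsdets is wrong: it uses dative instead of ablative for case.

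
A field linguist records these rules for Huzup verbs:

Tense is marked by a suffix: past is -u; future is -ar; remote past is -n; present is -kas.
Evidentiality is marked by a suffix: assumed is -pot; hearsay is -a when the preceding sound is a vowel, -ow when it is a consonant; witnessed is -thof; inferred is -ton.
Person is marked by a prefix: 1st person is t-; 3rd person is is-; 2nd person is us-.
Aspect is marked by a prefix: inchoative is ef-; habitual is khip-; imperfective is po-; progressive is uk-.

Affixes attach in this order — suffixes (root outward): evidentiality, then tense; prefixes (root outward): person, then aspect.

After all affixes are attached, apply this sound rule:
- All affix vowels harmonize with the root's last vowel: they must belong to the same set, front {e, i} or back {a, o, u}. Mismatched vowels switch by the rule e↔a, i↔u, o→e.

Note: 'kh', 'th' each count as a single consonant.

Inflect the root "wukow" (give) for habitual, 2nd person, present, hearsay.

khupuswukowowkas

Attach person 2nd person us- → uswukow.
Attach aspect habitual khip- → khipuswukow.
Attach evidentiality hearsay -ow (after consonant 'w') → khipuswukowow.
Attach tense present -kas → khipuswukowowkas.
Apply vowel harmony: khipuswukowowkas → khupuswukowowkas.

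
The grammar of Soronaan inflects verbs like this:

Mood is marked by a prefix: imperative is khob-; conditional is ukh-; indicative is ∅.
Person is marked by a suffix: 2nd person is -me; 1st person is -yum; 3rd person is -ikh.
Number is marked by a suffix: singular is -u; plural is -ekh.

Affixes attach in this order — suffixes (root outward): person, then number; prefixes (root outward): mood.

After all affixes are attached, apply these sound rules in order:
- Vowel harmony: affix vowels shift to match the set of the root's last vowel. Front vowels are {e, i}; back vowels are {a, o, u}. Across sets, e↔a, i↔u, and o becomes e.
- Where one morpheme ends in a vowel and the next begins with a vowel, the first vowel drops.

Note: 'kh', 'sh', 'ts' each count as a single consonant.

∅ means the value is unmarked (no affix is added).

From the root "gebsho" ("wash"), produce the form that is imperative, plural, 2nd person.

khobgebshomakh

Attach person 2nd person -me → gebshome.
Attach mood imperative khob- → khobgebshome.
Attach number plural -ekh → khobgebshomeekh.
Apply vowel harmony: khobgebshomeekh → khobgebshomaakh.
Apply vowel deletion: khobgebshomaakh → khobgebshomakh.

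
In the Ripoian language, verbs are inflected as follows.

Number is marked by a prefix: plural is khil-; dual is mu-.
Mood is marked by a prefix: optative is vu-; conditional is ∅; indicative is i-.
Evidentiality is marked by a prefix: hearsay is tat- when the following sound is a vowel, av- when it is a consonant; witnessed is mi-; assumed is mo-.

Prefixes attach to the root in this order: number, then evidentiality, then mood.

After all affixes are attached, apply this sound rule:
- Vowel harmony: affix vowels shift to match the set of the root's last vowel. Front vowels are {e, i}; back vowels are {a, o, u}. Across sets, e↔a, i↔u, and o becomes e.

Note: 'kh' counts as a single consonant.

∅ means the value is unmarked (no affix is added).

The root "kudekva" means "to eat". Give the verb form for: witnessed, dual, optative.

Attach number dual mu- → mukudekva.
Attach evidentiality witnessed mi- → mimukudekva.
Attach mood optative vu- → vumimukudekva.
Apply vowel harmony: vumimukudekva → vumumukudekva.

vumumukudekva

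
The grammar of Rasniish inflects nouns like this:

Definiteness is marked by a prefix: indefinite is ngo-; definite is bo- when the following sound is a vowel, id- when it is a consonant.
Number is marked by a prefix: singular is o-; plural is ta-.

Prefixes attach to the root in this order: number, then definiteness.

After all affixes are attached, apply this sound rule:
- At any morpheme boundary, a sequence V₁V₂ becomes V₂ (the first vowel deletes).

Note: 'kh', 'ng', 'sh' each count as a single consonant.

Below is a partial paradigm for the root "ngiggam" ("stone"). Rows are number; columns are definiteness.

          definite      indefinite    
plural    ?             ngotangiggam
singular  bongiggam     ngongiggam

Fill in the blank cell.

idtangiggam

Attach number plural ta- → tangiggam.
Attach definiteness definite id- (before consonant 't') → idtangiggam.
Vowel deletion: no change.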